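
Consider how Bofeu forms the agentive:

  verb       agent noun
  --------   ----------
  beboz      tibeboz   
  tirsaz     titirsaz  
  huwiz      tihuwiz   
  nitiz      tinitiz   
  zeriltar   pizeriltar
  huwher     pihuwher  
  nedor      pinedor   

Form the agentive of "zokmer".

pizokmer

tirsaz and zeriltar both have last vowel 'a' yet inflect differently (titirsaz, pizeriltar), so the last vowel is not what conditions the rule; the final letter is.
"zokmer" ends in -r. The stems ending in -r (zeriltar → pizeriltar, huwher → pihuwher, nedor → pinedor) add the prefix pi-.
The other pattern: stems ending in -z add the prefix ti-.
So zokmer → pizokmer.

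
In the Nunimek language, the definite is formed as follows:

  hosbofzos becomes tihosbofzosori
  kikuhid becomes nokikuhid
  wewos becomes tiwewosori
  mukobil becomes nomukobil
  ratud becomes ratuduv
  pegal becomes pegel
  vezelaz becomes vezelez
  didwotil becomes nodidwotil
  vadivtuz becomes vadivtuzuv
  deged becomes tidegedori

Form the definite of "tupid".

notupid

vezelaz and vadivtuz both end in -z yet inflect differently (vezelez, vadivtuzuv), so the final letter is not what conditions the rule; the last vowel is.
"tupid" has last vowel 'i'. The stems whose last vowel is 'i' (kikuhid → nokikuhid, mukobil → nomukobil, didwotil → nodidwotil) add the prefix no-.
The other patterns: stems whose last vowel is 'e' or 'o' add ti- … -ori around the stem; stems whose last vowel is 'a' change the last vowel to 'e'; stems whose last vowel is 'u' add -uv.
So tupid → notupid.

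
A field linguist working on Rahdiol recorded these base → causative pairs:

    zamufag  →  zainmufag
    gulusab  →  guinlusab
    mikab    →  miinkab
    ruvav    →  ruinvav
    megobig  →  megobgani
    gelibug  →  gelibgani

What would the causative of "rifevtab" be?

riinfevtab

"rifevtab" has last vowel 'a'. The stems whose last vowel is 'a' (zamufag → zainmufag, gulusab → guinlusab, mikab → miinkab) insert -in- after the first vowel.
The other pattern: stems whose last vowel is 'i' or 'u' delete the last vowel and add -ani.
So rifevtab → riinfevtab.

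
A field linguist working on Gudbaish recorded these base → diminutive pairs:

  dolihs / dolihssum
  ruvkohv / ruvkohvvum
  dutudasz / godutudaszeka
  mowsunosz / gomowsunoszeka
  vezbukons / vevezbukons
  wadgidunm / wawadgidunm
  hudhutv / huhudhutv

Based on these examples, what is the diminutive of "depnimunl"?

dolihs and vezbukons both end in -s yet inflect differently (dolihssum, vevezbukons), so the final letter is not what conditions the rule; the second-to-last letter is.
"depnimunl" has second-to-last letter 'n'. The stems whose second-to-last letter is 'n' (vezbukons → vevezbukons, wadgidunm → wawadgidunm) repeat the first consonant+vowel as a prefix.
So depnimunl → dedepnimunl.

dedepnimunl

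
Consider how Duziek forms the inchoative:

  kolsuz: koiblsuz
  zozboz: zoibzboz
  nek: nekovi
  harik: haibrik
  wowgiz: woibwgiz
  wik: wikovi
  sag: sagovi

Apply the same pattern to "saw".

sawovi

harik and nek both end in -k yet inflect differently (haibrik, nekovi), so the final letter is not what conditions the rule; the number of vowels is.
"saw" has 1 vowel. The stems with 1 vowel (nek → nekovi, sag → sagovi, wik → wikovi) add -ovi.
So saw → sawovi.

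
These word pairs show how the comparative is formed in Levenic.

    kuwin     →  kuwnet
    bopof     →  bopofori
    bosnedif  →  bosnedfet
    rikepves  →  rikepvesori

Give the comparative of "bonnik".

bonnket

bosnedif and bopof both end in -f yet inflect differently (bosnedfet, bopofori), so the final letter is not what conditions the rule; the last vowel is.
"bonnik" has last vowel 'i'. The stems whose last vowel is 'i' (bosnedif → bosnedfet, kuwin → kuwnet) delete the last vowel and add -et.
The other pattern: stems whose last vowel is 'e' or 'o' add -ori.
So bonnik → bonnket.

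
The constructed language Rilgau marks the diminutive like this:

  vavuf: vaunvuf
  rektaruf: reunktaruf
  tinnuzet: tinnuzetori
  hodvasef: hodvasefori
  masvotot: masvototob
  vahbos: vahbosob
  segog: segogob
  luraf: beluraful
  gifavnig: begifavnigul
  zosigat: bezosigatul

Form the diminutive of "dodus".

doundus

vavuf and hodvasef both end in -f yet inflect differently (vaunvuf, hodvasefori), so the final letter is not what conditions the rule; the last vowel is.
"dodus" has last vowel 'u'. The stems whose last vowel is 'u' (vavuf → vaunvuf, rektaruf → reunktaruf) insert -un- after the first vowel.
So dodus → doundus.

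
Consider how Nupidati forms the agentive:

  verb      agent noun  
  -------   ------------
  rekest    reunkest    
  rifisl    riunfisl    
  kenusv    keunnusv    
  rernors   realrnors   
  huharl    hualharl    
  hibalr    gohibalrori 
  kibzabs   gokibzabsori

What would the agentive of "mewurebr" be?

"mewurebr" has second-to-last letter 'b'. The one such stem in the data (kibzabs → gokibzabsori) adds go- … -ori around the stem, so the same rule applies.
The other patterns: stems whose second-to-last letter is 's' insert -un- after the first vowel; stems whose second-to-last letter is 'r' insert -al- after the first vowel.
So mewurebr → gomewurebrori.

gomewurebrori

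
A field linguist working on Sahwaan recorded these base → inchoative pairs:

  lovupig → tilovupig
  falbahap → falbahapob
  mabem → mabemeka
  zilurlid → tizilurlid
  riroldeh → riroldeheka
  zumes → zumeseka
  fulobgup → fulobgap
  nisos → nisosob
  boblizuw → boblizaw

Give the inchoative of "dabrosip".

tidabrosip

zumes and nisos both end in -s yet inflect differently (zumeseka, nisosob), so the final letter is not what conditions the rule; the last vowel is.
"dabrosip" has last vowel 'i'. The stems whose last vowel is 'i' (lovupig → tilovupig, zilurlid → tizilurlid) add the prefix ti-.
So dabrosip → tidabrosip.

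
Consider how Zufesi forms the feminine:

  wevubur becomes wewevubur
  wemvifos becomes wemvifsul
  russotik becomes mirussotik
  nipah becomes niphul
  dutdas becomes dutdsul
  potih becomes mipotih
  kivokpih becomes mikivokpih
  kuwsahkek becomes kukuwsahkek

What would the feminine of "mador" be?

madrul

kuwsahkek and russotik both end in -k yet inflect differently (kukuwsahkek, mirussotik), so the final letter is not what conditions the rule; the last vowel is.
"mador" has last vowel 'o'. The one such stem in the data (wemvifos → wemvifsul) deletes the last vowel and adds -ul (as do dutdas, nipah), so the same rule applies.
The other patterns: stems whose last vowel is 'e' or 'u' repeat the first consonant+vowel as a prefix; stems whose last vowel is 'i' add the prefix mi-.
So mador → madrul.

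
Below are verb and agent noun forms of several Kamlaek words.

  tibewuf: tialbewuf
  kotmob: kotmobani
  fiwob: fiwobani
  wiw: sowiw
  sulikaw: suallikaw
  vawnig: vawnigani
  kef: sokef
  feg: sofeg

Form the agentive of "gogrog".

gogrogani

feg and vawnig both end in -g yet inflect differently (sofeg, vawnigani), so the final letter is not what conditions the rule; the number of vowels is.
"gogrog" has 2 vowels. The stems with 2 vowels (kotmob → kotmobani, vawnig → vawnigani, fiwob → fiwobani) add -ani.
The other patterns: stems with 1 vowel add the prefix so-; stems with 3 vowels insert -al- after the first vowel.
So gogrog → gogrogani.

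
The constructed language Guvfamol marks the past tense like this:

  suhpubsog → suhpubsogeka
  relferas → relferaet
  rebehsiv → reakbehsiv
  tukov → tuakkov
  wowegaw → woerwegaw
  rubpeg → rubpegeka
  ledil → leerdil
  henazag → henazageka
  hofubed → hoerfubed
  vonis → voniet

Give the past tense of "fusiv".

fuaksiv

henazag and relferas both have last vowel 'a' yet inflect differently (henazageka, relferaet), so the last vowel is not what conditions the rule; the final letter is.
"fusiv" ends in -v. The stems ending in -v (tukov → tuakkov, rebehsiv → reakbehsiv) insert -ak- after the first vowel.
The other patterns: stems ending in -g add -eka; stems ending in -s drop the final letter and add -et; stems ending in -d, -l or -w insert -er- after the first vowel.
So fusiv → fuaksiv.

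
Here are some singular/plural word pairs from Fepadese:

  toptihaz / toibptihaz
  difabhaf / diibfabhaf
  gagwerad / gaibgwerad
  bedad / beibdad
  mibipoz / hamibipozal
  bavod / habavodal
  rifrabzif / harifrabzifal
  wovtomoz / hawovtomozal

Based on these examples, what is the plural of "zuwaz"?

zuibwaz

"zuwaz" has last vowel 'a'. The stems whose last vowel is 'a' (toptihaz → toibptihaz, difabhaf → diibfabhaf, gagwerad → gaibgwerad) insert -ib- after the first vowel.
The other pattern: stems whose last vowel is 'i' or 'o' add ha- … -al around the stem.
So zuwaz → zuibwaz.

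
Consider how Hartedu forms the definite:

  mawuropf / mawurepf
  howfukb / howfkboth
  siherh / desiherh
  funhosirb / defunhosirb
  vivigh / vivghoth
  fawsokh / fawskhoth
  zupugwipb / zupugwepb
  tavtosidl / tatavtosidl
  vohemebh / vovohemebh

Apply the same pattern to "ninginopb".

"ninginopb" has second-to-last letter 'p'. The stems whose second-to-last letter is 'p' (zupugwipb → zupugwepb, mawuropf → mawurepf) change the last vowel to 'e'.
The other patterns: stems whose second-to-last letter is 'r' add the prefix de-; stems whose second-to-last letter is 'g' or 'k' delete the last vowel and add -oth; stems whose second-to-last letter is 'b' or 'd' repeat the first consonant+vowel as a prefix.
So ninginopb → ninginepb.

ninginepb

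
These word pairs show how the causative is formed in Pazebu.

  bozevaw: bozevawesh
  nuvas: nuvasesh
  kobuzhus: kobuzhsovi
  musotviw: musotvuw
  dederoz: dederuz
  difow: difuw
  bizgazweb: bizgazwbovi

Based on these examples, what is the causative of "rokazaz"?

rokazazesh

"rokazaz" has last vowel 'a'. The stems whose last vowel is 'a' (bozevaw → bozevawesh, nuvas → nuvasesh) add -esh.
The other patterns: stems whose last vowel is 'i' or 'o' change the last vowel to 'u'; stems whose last vowel is 'e' or 'u' delete the last vowel and add -ovi.
So rokazaz → rokazazesh.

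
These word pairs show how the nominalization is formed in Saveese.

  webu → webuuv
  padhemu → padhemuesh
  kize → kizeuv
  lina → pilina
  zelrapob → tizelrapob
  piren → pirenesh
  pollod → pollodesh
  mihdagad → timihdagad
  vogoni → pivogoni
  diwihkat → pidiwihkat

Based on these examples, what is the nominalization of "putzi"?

mihdagad and pollod both end in -d yet inflect differently (timihdagad, pollodesh), so the final letter is not what conditions the rule; the first letter is.
"putzi" begins with p-. The stems beginning with p- (piren → pirenesh, pollod → pollodesh, padhemu → padhemuesh) add -esh.
So putzi → putziesh.

putziesh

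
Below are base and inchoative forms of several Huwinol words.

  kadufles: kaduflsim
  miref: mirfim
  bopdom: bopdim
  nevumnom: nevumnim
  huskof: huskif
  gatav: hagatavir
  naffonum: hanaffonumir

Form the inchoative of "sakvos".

sakvis

miref and huskof both end in -f yet inflect differently (mirfim, huskif), so the final letter is not what conditions the rule; the last vowel is.
"sakvos" has last vowel 'o'. The stems whose last vowel is 'o' (bopdom → bopdim, nevumnom → nevumnim, huskof → huskif) change the last vowel to 'i'.
So sakvos → sakvis.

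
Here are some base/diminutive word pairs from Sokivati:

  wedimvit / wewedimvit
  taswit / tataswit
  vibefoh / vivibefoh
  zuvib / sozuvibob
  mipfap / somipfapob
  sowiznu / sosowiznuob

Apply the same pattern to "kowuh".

kokowuh

"kowuh" ends in -h. The one such stem in the data (vibefoh → vivibefoh) repeats the first consonant+vowel as a prefix (as do wedimvit, taswit), so the same rule applies.
So kowuh → kokowuh.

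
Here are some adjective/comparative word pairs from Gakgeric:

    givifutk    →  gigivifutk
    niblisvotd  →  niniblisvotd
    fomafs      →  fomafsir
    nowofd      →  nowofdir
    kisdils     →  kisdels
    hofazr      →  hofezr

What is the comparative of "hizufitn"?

hihizufitn

niblisvotd and nowofd both end in -d yet inflect differently (niniblisvotd, nowofdir), so the final letter is not what conditions the rule; the second-to-last letter is.
"hizufitn" has second-to-last letter 't'. The stems whose second-to-last letter is 't' (givifutk → gigivifutk, niblisvotd → niniblisvotd) repeat the first consonant+vowel as a prefix.
The other patterns: stems whose second-to-last letter is 'f' add -ir; stems whose second-to-last letter is 'l' or 'z' change the last vowel to 'e'.
So hizufitn → hihizufitn.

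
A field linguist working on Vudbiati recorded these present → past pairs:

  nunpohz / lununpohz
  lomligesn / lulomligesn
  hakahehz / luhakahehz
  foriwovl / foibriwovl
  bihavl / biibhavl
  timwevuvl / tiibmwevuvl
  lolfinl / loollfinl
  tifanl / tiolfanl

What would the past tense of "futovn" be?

fuibtovn

foriwovl and lolfinl both end in -l yet inflect differently (foibriwovl, loollfinl), so the final letter is not what conditions the rule; the second-to-last letter is.
"futovn" has second-to-last letter 'v'. The stems whose second-to-last letter is 'v' (foriwovl → foibriwovl, bihavl → biibhavl, timwevuvl → tiibmwevuvl) insert -ib- after the first vowel.
So futovn → fuibtovn.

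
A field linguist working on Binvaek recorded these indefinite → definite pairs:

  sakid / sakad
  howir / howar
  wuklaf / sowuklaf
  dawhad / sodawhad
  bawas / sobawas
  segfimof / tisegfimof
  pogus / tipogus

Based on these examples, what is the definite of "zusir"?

sakid and dawhad both end in -d yet inflect differently (sakad, sodawhad), so the final letter is not what conditions the rule; the last vowel is.
"zusir" has last vowel 'i'. The stems whose last vowel is 'i' (sakid → sakad, howir → howar) change the last vowel to 'a'.
So zusir → zusar.

zusar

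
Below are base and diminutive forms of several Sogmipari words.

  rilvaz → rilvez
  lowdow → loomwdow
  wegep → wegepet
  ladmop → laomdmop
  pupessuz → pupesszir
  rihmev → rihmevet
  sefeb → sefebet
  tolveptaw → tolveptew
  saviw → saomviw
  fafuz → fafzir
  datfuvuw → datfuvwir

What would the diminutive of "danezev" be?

pupessuz and rilvaz both end in -z yet inflect differently (pupesszir, rilvez), so the final letter is not what conditions the rule; the last vowel is.
"danezev" has last vowel 'e'. The stems whose last vowel is 'e' (rihmev → rihmevet, wegep → wegepet, sefeb → sefebet) add -et.
So danezev → danezevet.

danezevet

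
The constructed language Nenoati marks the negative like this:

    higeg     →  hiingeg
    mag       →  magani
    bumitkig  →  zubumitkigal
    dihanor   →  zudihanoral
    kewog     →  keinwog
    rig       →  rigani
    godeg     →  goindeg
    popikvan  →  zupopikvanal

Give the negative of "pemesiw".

zupemesiwal

mag and godeg both end in -g yet inflect differently (magani, goindeg), so the final letter is not what conditions the rule; the number of vowels is.
"pemesiw" has 3 vowels. The stems with 3 vowels (dihanor → zudihanoral, bumitkig → zubumitkigal, popikvan → zupopikvanal) add zu- … -al around the stem.
So pemesiw → zupemesiwal.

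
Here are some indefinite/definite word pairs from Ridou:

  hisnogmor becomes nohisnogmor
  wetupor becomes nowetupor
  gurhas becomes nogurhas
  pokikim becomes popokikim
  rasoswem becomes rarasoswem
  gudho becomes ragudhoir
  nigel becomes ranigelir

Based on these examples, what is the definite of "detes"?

nodetes

"detes" ends in -s. The one such stem in the data (gurhas → nogurhas) adds the prefix no-, so the same rule applies.
So detes → nodetes.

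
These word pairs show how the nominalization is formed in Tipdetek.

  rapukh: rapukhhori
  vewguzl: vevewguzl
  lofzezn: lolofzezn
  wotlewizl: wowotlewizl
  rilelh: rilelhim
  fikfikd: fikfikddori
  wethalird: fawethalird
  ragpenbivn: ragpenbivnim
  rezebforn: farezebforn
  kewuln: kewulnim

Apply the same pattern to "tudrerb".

fatudrerb

fikfikd and wethalird both end in -d yet inflect differently (fikfikddori, fawethalird), so the final letter is not what conditions the rule; the second-to-last letter is.
"tudrerb" has second-to-last letter 'r'. The stems whose second-to-last letter is 'r' (wethalird → fawethalird, rezebforn → farezebforn) add the prefix fa-.
So tudrerb → fatudrerb.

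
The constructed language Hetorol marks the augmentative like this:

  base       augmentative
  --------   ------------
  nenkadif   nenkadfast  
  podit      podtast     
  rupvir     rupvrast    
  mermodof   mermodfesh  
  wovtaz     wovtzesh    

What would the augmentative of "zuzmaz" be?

zuzmzesh

"zuzmaz" has last vowel 'a'. The one such stem in the data (wovtaz → wovtzesh) deletes the last vowel and adds -esh (as does mermodof), so the same rule applies.
So zuzmaz → zuzmzesh.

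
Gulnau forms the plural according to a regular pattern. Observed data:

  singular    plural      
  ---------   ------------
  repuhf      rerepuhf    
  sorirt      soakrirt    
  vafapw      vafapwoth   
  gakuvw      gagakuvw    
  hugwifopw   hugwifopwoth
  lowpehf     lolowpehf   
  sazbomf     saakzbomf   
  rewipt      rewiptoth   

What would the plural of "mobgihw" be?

"mobgihw" has second-to-last letter 'h'. The stems whose second-to-last letter is 'h' (lowpehf → lolowpehf, repuhf → rerepuhf) repeat the first consonant+vowel as a prefix.
So mobgihw → momobgihw.

momobgihw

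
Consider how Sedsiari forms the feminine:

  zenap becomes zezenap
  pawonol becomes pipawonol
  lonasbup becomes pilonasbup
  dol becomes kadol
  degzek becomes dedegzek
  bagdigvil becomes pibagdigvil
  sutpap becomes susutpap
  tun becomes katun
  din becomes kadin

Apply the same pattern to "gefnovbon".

pigefnovbon

"gefnovbon" has 3 vowels. The stems with 3 vowels (pawonol → pipawonol, bagdigvil → pibagdigvil, lonasbup → pilonasbup) add the prefix pi-.
So gefnovbon → pigefnovbon.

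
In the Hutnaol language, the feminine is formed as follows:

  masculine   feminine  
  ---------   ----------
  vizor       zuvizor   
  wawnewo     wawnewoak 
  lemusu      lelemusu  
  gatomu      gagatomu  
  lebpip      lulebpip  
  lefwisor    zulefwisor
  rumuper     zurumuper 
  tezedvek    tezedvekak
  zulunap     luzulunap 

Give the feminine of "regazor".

zuregazor

"regazor" ends in -r. The stems ending in -r (lefwisor → zulefwisor, vizor → zuvizor, rumuper → zurumuper) add the prefix zu-.
The other patterns: stems ending in -u repeat the first consonant+vowel as a prefix; stems ending in -p add the prefix lu-; stems ending in -k or -o add -ak.
So regazor → zuregazor.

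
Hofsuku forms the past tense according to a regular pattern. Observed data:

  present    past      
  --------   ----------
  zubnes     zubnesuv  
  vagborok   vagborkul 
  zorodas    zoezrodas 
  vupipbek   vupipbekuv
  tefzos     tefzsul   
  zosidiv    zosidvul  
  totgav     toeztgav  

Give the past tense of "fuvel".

fuveluv

"fuvel" has last vowel 'e'. The stems whose last vowel is 'e' (vupipbek → vupipbekuv, zubnes → zubnesuv) add -uv.
The other patterns: stems whose last vowel is 'a' insert -ez- after the first vowel; stems whose last vowel is 'i' or 'o' delete the last vowel and add -ul.
So fuvel → fuveluv.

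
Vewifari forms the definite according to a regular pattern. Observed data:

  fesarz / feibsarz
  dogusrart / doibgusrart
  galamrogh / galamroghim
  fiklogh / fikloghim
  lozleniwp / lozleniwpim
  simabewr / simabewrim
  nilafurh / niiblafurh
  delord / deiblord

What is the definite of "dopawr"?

nilafurh and fiklogh both end in -h yet inflect differently (niiblafurh, fikloghim), so the final letter is not what conditions the rule; the second-to-last letter is.
"dopawr" has second-to-last letter 'w'. The stems whose second-to-last letter is 'w' (lozleniwp → lozleniwpim, simabewr → simabewrim) add -im.
So dopawr → dopawrim.

dopawrim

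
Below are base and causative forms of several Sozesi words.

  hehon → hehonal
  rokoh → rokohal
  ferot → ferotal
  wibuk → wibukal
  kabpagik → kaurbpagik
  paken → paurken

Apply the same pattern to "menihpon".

menihponal

"menihpon" has last vowel 'o'. The stems whose last vowel is 'o' (hehon → hehonal, rokoh → rokohal, ferot → ferotal) add -al.
So menihpon → menihponal.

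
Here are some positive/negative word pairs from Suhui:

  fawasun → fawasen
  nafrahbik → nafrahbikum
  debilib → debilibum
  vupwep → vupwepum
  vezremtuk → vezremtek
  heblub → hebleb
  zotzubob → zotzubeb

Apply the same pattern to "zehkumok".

zehkumek

"zehkumok" has last vowel 'o'. The one such stem in the data (zotzubob → zotzubeb) changes the last vowel to 'e' (as do vezremtuk, heblub), so the same rule applies.
So zehkumok → zehkumek.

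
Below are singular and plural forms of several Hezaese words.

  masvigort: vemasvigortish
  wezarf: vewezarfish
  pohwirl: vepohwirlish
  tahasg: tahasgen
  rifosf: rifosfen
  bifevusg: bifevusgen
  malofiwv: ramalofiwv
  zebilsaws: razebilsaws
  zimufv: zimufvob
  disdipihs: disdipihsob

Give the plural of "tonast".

wezarf and rifosf both end in -f yet inflect differently (vewezarfish, rifosfen), so the final letter is not what conditions the rule; the second-to-last letter is.
"tonast" has second-to-last letter 's'. The stems whose second-to-last letter is 's' (tahasg → tahasgen, rifosf → rifosfen, bifevusg → bifevusgen) add -en.
So tonast → tonasten.

tonasten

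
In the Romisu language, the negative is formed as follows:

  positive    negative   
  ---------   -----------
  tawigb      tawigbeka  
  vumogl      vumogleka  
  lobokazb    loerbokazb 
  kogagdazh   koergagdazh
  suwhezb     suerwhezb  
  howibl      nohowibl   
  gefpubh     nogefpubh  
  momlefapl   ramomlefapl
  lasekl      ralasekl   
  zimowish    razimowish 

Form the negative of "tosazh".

tawigb and lobokazb both end in -b yet inflect differently (tawigbeka, loerbokazb), so the final letter is not what conditions the rule; the second-to-last letter is.
"tosazh" has second-to-last letter 'z'. The stems whose second-to-last letter is 'z' (lobokazb → loerbokazb, kogagdazh → koergagdazh, suwhezb → suerwhezb) insert -er- after the first vowel.
So tosazh → toersazh.

toersazh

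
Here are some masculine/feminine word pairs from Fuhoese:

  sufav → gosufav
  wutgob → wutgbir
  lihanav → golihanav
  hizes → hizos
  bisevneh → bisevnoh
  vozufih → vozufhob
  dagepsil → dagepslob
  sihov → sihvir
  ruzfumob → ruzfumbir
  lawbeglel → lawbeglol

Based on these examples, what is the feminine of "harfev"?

sufav and sihov both end in -v yet inflect differently (gosufav, sihvir), so the final letter is not what conditions the rule; the last vowel is.
"harfev" has last vowel 'e'. The stems whose last vowel is 'e' (hizes → hizos, bisevneh → bisevnoh, lawbeglel → lawbeglol) change the last vowel to 'o'.
So harfev → harfov.

harfov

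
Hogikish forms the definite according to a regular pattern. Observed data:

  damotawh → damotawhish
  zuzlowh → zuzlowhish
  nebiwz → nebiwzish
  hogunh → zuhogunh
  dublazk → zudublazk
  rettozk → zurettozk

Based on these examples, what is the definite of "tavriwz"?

tavriwzish

damotawh and hogunh both end in -h yet inflect differently (damotawhish, zuhogunh), so the final letter is not what conditions the rule; the second-to-last letter is.
"tavriwz" has second-to-last letter 'w'. The stems whose second-to-last letter is 'w' (damotawh → damotawhish, zuzlowh → zuzlowhish, nebiwz → nebiwzish) add -ish.
So tavriwz → tavriwzish.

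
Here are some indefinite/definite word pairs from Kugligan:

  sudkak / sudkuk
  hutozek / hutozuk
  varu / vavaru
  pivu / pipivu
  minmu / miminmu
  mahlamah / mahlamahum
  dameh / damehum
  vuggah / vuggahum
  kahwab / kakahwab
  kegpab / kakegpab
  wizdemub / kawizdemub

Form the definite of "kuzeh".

kuzehum

sudkak and mahlamah both have last vowel 'a' yet inflect differently (sudkuk, mahlamahum), so the last vowel is not what conditions the rule; the final letter is.
"kuzeh" ends in -h. The stems ending in -h (mahlamah → mahlamahum, dameh → damehum, vuggah → vuggahum) add -um.
So kuzeh → kuzehum.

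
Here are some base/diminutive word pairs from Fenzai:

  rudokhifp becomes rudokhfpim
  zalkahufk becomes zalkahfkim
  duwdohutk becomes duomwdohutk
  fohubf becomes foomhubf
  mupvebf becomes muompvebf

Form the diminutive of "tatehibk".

taomtehibk

zalkahufk and duwdohutk both end in -k yet inflect differently (zalkahfkim, duomwdohutk), so the final letter is not what conditions the rule; the second-to-last letter is.
"tatehibk" has second-to-last letter 'b'. The stems whose second-to-last letter is 'b' (fohubf → foomhubf, mupvebf → muompvebf) insert -om- after the first vowel.
The other pattern: stems whose second-to-last letter is 'f' delete the last vowel and add -im.
So tatehibk → taomtehibk.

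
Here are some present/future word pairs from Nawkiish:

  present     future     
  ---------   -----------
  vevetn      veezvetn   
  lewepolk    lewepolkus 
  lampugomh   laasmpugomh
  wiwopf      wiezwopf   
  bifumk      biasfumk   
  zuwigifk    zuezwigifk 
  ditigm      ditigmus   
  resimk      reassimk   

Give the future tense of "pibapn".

"pibapn" has second-to-last letter 'p'. The one such stem in the data (wiwopf → wiezwopf) inserts -ez- after the first vowel (as do vevetn, zuwigifk), so the same rule applies.
The other patterns: stems whose second-to-last letter is 'm' insert -as- after the first vowel; stems whose second-to-last letter is 'g' or 'l' add -us.
So pibapn → piezbapn.

piezbapn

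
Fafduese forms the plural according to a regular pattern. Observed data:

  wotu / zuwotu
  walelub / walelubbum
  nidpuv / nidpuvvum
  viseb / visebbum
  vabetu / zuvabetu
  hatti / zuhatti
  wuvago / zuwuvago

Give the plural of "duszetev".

"duszetev" ends in a consonant. The stems ending in a consonant (nidpuv → nidpuvvum, walelub → walelubbum, viseb → visebbum) double the final consonant and add -um.
The other pattern: stems ending in a vowel add the prefix zu-.
So duszetev → duszetevvum.

duszetevvum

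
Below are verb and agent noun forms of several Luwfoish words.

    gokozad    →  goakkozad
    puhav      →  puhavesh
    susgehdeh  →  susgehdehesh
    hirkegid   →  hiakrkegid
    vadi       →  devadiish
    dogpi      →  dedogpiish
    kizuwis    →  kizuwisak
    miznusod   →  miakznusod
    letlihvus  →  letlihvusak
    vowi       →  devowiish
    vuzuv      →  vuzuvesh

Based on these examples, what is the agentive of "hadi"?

dehadiish

"hadi" ends in -i. The stems ending in -i (vadi → devadiish, vowi → devowiish, dogpi → dedogpiish) add de- … -ish around the stem.
So hadi → dehadiish.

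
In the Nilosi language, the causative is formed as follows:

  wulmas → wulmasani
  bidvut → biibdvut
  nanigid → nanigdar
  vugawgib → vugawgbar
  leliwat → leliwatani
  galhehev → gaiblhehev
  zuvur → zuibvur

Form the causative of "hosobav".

hosobavani

"hosobav" has last vowel 'a'. The stems whose last vowel is 'a' (wulmas → wulmasani, leliwat → leliwatani) add -ani.
The other patterns: stems whose last vowel is 'i' delete the last vowel and add -ar; stems whose last vowel is 'e' or 'u' insert -ib- after the first vowel.
So hosobav → hosobavani.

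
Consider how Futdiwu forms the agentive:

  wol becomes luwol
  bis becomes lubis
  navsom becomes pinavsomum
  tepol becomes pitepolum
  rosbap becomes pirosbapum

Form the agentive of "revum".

pirevumum

"revum" has 2 vowels. The stems with 2 vowels (navsom → pinavsomum, tepol → pitepolum, rosbap → pirosbapum) add pi- … -um around the stem.
The other pattern: stems with 1 vowel add the prefix lu-.
So revum → pirevumum.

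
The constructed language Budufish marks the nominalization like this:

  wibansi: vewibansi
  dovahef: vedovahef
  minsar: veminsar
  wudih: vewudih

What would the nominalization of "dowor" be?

Every pair shown (wibansi → vewibansi, dovahef → vedovahef, minsar → veminsar, …) follows the same rule: add the prefix ve-.
So dowor → vedowor.

vedowor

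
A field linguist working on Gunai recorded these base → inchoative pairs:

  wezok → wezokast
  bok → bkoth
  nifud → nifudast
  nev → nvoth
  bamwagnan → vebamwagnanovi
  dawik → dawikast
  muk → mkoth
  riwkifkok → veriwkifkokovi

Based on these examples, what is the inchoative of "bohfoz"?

bok and wezok both end in -k yet inflect differently (bkoth, wezokast), so the final letter is not what conditions the rule; the number of vowels is.
"bohfoz" has 2 vowels. The stems with 2 vowels (wezok → wezokast, dawik → dawikast, nifud → nifudast) add -ast.
So bohfoz → bohfozast.

bohfozast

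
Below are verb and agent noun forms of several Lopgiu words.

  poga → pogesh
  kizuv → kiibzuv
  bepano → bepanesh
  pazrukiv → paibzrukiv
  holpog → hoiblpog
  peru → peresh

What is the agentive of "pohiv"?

holpog and bepano both have last vowel 'o' yet inflect differently (hoiblpog, bepanesh), so the last vowel is not what conditions the rule; whether the stem ends in a vowel or a consonant is.
"pohiv" ends in a consonant. The stems ending in a consonant (pazrukiv → paibzrukiv, holpog → hoiblpog, kizuv → kiibzuv) insert -ib- after the first vowel.
So pohiv → poibhiv.

poibhiv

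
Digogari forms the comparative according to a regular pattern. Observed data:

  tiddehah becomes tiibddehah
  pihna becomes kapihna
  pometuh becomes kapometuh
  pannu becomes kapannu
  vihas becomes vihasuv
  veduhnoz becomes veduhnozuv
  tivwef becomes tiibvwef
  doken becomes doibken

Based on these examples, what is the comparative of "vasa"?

pometuh and tiddehah both end in -h yet inflect differently (kapometuh, tiibddehah), so the final letter is not what conditions the rule; the first letter is.
"vasa" begins with v-. The stems beginning with v- (veduhnoz → veduhnozuv, vihas → vihasuv) add -uv.
The other patterns: stems beginning with p- add the prefix ka-; stems beginning with d- or t- insert -ib- after the first vowel.
So vasa → vasauv.

vasauv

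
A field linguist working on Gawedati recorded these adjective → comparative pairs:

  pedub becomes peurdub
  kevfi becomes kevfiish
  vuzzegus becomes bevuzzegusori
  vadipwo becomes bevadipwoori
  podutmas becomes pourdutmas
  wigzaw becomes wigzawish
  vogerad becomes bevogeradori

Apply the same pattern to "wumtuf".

vuzzegus and podutmas both end in -s yet inflect differently (bevuzzegusori, pourdutmas), so the final letter is not what conditions the rule; the first letter is.
"wumtuf" begins with w-. The one such stem in the data (wigzaw → wigzawish) adds -ish, so the same rule applies.
So wumtuf → wumtufish.

wumtufish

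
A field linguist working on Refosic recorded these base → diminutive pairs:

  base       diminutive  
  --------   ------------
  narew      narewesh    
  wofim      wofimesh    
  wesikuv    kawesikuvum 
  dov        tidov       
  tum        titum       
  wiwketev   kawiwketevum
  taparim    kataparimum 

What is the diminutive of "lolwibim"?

tum and wofim both end in -m yet inflect differently (titum, wofimesh), so the final letter is not what conditions the rule; the number of vowels is.
"lolwibim" has 3 vowels. The stems with 3 vowels (wiwketev → kawiwketevum, taparim → kataparimum, wesikuv → kawesikuvum) add ka- … -um around the stem.
The other patterns: stems with 1 vowel add the prefix ti-; stems with 2 vowels add -esh.
So lolwibim → kalolwibimum.

kalolwibimum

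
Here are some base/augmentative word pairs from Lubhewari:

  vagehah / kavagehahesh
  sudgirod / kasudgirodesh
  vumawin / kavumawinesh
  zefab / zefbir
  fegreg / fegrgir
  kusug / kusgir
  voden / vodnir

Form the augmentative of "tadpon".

"tadpon" has 2 vowels. The stems with 2 vowels (zefab → zefbir, fegreg → fegrgir, kusug → kusgir) delete the last vowel and add -ir.
The other pattern: stems with 3 vowels add ka- … -esh around the stem.
So tadpon → tadpnir.

tadpnir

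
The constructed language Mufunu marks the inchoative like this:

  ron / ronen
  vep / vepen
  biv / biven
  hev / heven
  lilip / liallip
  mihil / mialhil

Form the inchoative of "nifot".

"nifot" has 2 vowels. The stems with 2 vowels (lilip → liallip, mihil → mialhil) insert -al- after the first vowel.
So nifot → nialfot.

nialfot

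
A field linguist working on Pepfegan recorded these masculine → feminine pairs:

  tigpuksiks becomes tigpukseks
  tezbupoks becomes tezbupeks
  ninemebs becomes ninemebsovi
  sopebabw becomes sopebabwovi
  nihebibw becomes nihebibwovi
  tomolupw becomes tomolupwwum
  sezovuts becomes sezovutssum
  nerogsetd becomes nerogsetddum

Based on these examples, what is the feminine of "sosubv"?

"sosubv" has second-to-last letter 'b'. The stems whose second-to-last letter is 'b' (ninemebs → ninemebsovi, sopebabw → sopebabwovi, nihebibw → nihebibwovi) add -ovi.
So sosubv → sosubvovi.

sosubvovi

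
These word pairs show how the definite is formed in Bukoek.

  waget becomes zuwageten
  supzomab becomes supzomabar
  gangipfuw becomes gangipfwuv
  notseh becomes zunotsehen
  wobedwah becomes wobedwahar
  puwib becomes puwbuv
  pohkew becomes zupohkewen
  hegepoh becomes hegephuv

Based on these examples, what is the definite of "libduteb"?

zulibduteben

"libduteb" has last vowel 'e'. The stems whose last vowel is 'e' (pohkew → zupohkewen, notseh → zunotsehen, waget → zuwageten) add zu- … -en around the stem.
The other patterns: stems whose last vowel is 'a' add -ar; stems whose last vowel is 'i', 'o' or 'u' delete the last vowel and add -uv.
So libduteb → zulibduteben.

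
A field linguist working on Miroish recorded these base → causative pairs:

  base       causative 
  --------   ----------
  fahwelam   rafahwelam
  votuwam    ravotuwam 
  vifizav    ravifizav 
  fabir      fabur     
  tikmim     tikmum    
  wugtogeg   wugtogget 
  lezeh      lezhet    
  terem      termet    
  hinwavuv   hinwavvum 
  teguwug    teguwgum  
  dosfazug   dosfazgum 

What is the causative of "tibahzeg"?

tibahzget

fahwelam and tikmim both end in -m yet inflect differently (rafahwelam, tikmum), so the final letter is not what conditions the rule; the last vowel is.
"tibahzeg" has last vowel 'e'. The stems whose last vowel is 'e' (wugtogeg → wugtogget, lezeh → lezhet, terem → termet) delete the last vowel and add -et.
The other patterns: stems whose last vowel is 'a' add the prefix ra-; stems whose last vowel is 'i' change the last vowel to 'u'; stems whose last vowel is 'u' delete the last vowel and add -um.
So tibahzeg → tibahzget.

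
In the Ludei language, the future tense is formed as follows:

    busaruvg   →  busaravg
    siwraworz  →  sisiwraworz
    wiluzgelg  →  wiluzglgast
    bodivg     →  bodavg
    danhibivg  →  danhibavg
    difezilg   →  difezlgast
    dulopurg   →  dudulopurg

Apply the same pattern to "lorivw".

difezilg and danhibivg both end in -g yet inflect differently (difezlgast, danhibavg), so the final letter is not what conditions the rule; the second-to-last letter is.
"lorivw" has second-to-last letter 'v'. The stems whose second-to-last letter is 'v' (danhibivg → danhibavg, busaruvg → busaravg, bodivg → bodavg) change the last vowel to 'a'.
The other patterns: stems whose second-to-last letter is 'l' delete the last vowel and add -ast; stems whose second-to-last letter is 'r' repeat the first consonant+vowel as a prefix.
So lorivw → loravw.

loravw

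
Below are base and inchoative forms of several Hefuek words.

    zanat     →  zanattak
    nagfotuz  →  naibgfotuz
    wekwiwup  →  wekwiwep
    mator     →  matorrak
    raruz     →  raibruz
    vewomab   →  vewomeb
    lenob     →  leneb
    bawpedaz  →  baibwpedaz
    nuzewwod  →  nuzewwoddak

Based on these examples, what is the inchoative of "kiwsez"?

nagfotuz and wekwiwup both have last vowel 'u' yet inflect differently (naibgfotuz, wekwiwep), so the last vowel is not what conditions the rule; the final letter is.
"kiwsez" ends in -z. The stems ending in -z (nagfotuz → naibgfotuz, bawpedaz → baibwpedaz, raruz → raibruz) insert -ib- after the first vowel.
The other patterns: stems ending in -b or -p change the last vowel to 'e'; stems ending in -d, -r or -t double the final consonant and add -ak.
So kiwsez → kiibwsez.

kiibwsez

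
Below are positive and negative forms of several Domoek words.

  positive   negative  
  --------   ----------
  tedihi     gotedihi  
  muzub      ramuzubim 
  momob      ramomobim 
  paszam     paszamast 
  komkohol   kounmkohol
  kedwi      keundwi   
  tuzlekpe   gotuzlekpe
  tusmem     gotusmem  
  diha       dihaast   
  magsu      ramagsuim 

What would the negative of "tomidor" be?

kedwi and tedihi both end in -i yet inflect differently (keundwi, gotedihi), so the final letter is not what conditions the rule; the first letter is.
"tomidor" begins with t-. The stems beginning with t- (tusmem → gotusmem, tedihi → gotedihi, tuzlekpe → gotuzlekpe) add the prefix go-.
The other patterns: stems beginning with m- add ra- … -im around the stem; stems beginning with k- insert -un- after the first vowel; stems beginning with d- or p- add -ast.
So tomidor → gotomidor.

gotomidor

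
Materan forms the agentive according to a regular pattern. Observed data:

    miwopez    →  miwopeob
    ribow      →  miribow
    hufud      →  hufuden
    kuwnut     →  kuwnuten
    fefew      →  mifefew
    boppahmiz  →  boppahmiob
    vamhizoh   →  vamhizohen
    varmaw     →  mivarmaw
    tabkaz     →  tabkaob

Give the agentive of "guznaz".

fefew and miwopez both have last vowel 'e' yet inflect differently (mifefew, miwopeob), so the last vowel is not what conditions the rule; the final letter is.
"guznaz" ends in -z. The stems ending in -z (miwopez → miwopeob, boppahmiz → boppahmiob, tabkaz → tabkaob) drop the final letter and add -ob.
The other patterns: stems ending in -w add the prefix mi-; stems ending in -d, -h or -t add -en.
So guznaz → guznaob.

guznaob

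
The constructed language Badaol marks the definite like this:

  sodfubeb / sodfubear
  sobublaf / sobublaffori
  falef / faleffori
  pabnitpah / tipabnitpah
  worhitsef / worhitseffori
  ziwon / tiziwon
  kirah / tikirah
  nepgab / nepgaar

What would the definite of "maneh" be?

nepgab and sobublaf both have last vowel 'a' yet inflect differently (nepgaar, sobublaffori), so the last vowel is not what conditions the rule; the final letter is.
"maneh" ends in -h. The stems ending in -h (pabnitpah → tipabnitpah, kirah → tikirah) add the prefix ti-.
The other patterns: stems ending in -b drop the final letter and add -ar; stems ending in -f double the final consonant and add -ori.
So maneh → timaneh.

timaneh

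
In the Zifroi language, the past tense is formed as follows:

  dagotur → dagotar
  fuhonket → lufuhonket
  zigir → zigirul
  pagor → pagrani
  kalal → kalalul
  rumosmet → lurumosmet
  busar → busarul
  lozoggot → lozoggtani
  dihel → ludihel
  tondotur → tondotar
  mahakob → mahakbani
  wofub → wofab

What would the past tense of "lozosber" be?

kalal and dihel both end in -l yet inflect differently (kalalul, ludihel), so the final letter is not what conditions the rule; the last vowel is.
"lozosber" has last vowel 'e'. The stems whose last vowel is 'e' (rumosmet → lurumosmet, fuhonket → lufuhonket, dihel → ludihel) add the prefix lu-.
The other patterns: stems whose last vowel is 'a' or 'i' add -ul; stems whose last vowel is 'o' delete the last vowel and add -ani; stems whose last vowel is 'u' change the last vowel to 'a'.
So lozosber → lulozosber.

lulozosber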